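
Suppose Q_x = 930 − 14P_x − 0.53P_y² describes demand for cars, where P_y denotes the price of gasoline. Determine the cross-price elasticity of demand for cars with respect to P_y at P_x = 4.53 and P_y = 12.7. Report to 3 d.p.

At P_x = 4.53 and P_y = 12.7: Q_x = 781.096.
∂Q_x/∂P_y = -1.06P_y = -1.06(12.7) = -13.4620.
ε = (∂Q_x/∂P_y)(P_y/Q_x) = -13.4620 × (12.7/781.096) ≈ -0.219.
ε < 0: complements.

-0.219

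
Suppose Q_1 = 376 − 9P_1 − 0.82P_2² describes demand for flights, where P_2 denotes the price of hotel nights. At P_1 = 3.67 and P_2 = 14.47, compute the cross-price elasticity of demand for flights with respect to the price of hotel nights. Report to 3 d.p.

At P_1 = 3.67 and P_2 = 14.47: Q_1 = 171.278.
∂Q_1/∂P_2 = -1.64P_2 = -1.64(14.47) = -23.7308.
ε = (∂Q_1/∂P_2)(P_2/Q_1) = -23.7308 × (14.47/171.278) ≈ -2.005.

-2.005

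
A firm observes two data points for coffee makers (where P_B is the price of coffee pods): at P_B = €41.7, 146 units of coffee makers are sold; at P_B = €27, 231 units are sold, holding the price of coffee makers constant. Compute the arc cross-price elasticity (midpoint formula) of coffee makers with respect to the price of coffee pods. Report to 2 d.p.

ΔQ_A = 231 − 146 = 85; ΔP_B = 27 − 41.7 = -14.7.
Midpoints: Q̄_A = 188.5, P̄_B = 34.35.
ε = (ΔQ_A/Q̄_A)/(ΔP_B/P̄_B) = (85/188.5)/(-14.7/34.35) ≈ -1.05.
ε < 0: coffee makers and coffee pods are complements.

-1.05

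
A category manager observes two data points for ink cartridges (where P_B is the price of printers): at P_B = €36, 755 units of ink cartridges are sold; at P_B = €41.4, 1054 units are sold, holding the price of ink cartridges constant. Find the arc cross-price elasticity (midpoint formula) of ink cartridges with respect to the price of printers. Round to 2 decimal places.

2.37

ΔQ_A = 1054 − 755 = 299; ΔP_B = 41.4 − 36 = 5.4.
Midpoints: Q̄_A = 904.5, P̄_B = 38.70.
ε = (ΔQ_A/Q̄_A)/(ΔP_B/P̄_B) = (299/904.5)/(5.4/38.70) ≈ 2.37.
ε > 0: ink cartridges and printers are substitutes.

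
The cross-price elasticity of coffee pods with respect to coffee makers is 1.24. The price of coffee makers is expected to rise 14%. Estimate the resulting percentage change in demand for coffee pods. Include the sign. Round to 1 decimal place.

%ΔQ ≈ ε × %ΔP of coffee makers = 1.24 × (14%) = 17.4%.

17.4%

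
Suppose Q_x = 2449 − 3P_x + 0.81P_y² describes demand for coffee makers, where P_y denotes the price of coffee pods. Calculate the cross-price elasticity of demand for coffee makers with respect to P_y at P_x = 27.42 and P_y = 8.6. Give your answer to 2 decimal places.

0.05

At P_x = 27.42 and P_y = 8.6: Q_x = 2426.648.
∂Q_x/∂P_y = 1.62P_y = 1.62(8.6) = 13.9320.
ε = (∂Q_x/∂P_y)(P_y/Q_x) = 13.9320 × (8.6/2426.648) ≈ 0.05.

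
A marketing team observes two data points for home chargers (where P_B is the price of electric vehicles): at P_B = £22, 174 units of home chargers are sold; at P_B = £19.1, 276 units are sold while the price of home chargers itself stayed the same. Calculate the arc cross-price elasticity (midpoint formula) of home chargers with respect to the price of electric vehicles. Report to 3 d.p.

-3.212

ΔQ_A = 276 − 174 = 102; ΔP_B = 19.1 − 22 = -2.9.
Midpoints: Q̄_A = 225.0, P̄_B = 20.55.
ε = (ΔQ_A/Q̄_A)/(ΔP_B/P̄_B) = (102/225.0)/(-2.9/20.55) ≈ -3.212.
ε < 0: home chargers and electric vehicles are complements.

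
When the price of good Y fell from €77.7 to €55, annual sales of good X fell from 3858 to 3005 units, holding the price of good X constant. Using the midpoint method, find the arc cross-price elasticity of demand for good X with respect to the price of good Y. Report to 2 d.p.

ΔQ_X = 3005 − 3858 = -853; ΔP_Y = 55 − 77.7 = -22.7.
Midpoints: Q̄_X = 3431.5, P̄_Y = 66.35.
ε = (ΔQ_X/Q̄_X)/(ΔP_Y/P̄_Y) = (-853/3431.5)/(-22.7/66.35) ≈ 0.73.

0.73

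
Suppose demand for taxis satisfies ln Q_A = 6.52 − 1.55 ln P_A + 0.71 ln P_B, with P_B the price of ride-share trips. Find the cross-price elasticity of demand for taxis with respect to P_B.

In a log-linear (constant-elasticity) demand function, the coefficient on ln P_B is the cross-price elasticity.
ε = 0.71. Positive, so taxis and ride-share trips are substitutes.

0.71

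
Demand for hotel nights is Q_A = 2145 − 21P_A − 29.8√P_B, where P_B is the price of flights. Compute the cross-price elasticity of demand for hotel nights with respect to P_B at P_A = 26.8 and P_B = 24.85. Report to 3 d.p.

At P_A = 26.8 and P_B = 24.85: Q_A = 1433.648.
∂Q_A/∂P_B = -29.8/(2√P_B) = -29.8/(2√24.85) = -2.9890.
ε = (∂Q_A/∂P_B)(P_B/Q_A) = -2.9890 × (24.85/1433.648) ≈ -0.052.
ε < 0: complements.

-0.052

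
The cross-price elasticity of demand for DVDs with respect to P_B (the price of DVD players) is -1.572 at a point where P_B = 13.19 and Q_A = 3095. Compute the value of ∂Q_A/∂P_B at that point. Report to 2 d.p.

-368.87

ε = (∂Q_A/∂P_B)·(P_B/Q_A) ⇒ ∂Q_A/∂P_B = ε·Q_A/P_B = -1.572 × 3095/13.19 ≈ -368.87.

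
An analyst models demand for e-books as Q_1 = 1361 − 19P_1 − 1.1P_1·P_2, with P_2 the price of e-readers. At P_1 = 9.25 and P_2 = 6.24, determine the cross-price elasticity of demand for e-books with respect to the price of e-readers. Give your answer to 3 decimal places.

At P_1 = 9.25 and P_2 = 6.24: Q_1 = 1121.758.
∂Q_1/∂P_2 = -1.1P_1 = -1.1(9.25) = -10.1750.
ε = (∂Q_1/∂P_2)(P_2/Q_1) = -10.1750 × (6.24/1121.758) ≈ -0.057.
ε < 0: complements.

-0.057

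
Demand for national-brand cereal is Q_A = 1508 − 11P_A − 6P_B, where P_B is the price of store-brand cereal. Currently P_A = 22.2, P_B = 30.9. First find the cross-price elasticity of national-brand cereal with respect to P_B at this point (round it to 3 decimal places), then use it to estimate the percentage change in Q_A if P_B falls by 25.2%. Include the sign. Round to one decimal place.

4.3%

At P_A = 22.2, P_B = 30.9: Q_A = 1078.4.
∂Q_A/∂P_B = -6.
ε = (∂Q_A/∂P_B)(P_B/Q_A) = -6.0000 × 30.9/1078.4 ≈ -0.172.
%ΔQ_A ≈ ε × %ΔP_B = -0.172 × (-25.2%) = 4.3%.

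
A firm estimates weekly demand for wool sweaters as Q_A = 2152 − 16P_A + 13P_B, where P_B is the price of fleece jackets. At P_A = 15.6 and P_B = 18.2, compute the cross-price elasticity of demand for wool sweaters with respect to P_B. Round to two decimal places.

At P_A = 15.6 and P_B = 18.2: Q_A = 2139.
∂Q_A/∂P_B = 13.
ε = (∂Q_A/∂P_B)(P_B/Q_A) = 13 × (18.2/2139) ≈ 0.11.

0.11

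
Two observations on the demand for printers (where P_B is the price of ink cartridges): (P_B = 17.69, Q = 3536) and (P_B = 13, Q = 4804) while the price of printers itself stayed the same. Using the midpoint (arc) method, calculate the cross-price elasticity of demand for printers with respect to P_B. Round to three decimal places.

ΔQ_A = 4804 − 3536 = 1268; ΔP_B = 13 − 17.69 = -4.69.
Midpoints: Q̄_A = 4170.0, P̄_B = 15.35.
ε = (ΔQ_A/Q̄_A)/(ΔP_B/P̄_B) = (1268/4170.0)/(-4.69/15.35) ≈ -0.995.

-0.995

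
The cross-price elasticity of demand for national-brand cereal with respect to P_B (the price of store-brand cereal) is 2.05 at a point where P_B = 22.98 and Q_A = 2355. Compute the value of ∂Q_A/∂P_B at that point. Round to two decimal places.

ε = (∂Q_A/∂P_B)·(P_B/Q_A) ⇒ ∂Q_A/∂P_B = ε·Q_A/P_B = 2.05 × 2355/22.98 ≈ 210.08.

210.08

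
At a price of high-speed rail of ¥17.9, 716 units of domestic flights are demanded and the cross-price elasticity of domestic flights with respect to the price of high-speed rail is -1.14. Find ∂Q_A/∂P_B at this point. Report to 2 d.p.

-45.60

ε = (∂Q_A/∂P_B)·(P_B/Q_A) ⇒ ∂Q_A/∂P_B = ε·Q_A/P_B = -1.14 × 716/17.9 ≈ -45.60.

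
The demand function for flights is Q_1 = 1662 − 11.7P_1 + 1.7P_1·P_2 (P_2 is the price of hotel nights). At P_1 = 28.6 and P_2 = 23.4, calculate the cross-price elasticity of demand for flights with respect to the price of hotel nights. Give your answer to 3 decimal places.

At P_1 = 28.6 and P_2 = 23.4: Q_1 = 2465.088.
∂Q_1/∂P_2 = 1.7P_1 = 1.7(28.6) = 48.6200.
ε = (∂Q_1/∂P_2)(P_2/Q_1) = 48.6200 × (23.4/2465.088) ≈ 0.462.

0.462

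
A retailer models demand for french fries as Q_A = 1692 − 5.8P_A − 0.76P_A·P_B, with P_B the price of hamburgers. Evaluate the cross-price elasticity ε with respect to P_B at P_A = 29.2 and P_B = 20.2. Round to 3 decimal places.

-0.417

At P_A = 29.2 and P_B = 20.2: Q_A = 1074.362.
∂Q_A/∂P_B = -0.76P_A = -0.76(29.2) = -22.1920.
ε = (∂Q_A/∂P_B)(P_B/Q_A) = -22.1920 × (20.2/1074.362) ≈ -0.417.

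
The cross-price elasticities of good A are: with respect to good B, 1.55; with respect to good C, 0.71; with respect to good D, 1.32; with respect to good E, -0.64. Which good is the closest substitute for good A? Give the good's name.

good B

Substitutes have ε > 0. Among the positive values, 1.55 (good B) is largest.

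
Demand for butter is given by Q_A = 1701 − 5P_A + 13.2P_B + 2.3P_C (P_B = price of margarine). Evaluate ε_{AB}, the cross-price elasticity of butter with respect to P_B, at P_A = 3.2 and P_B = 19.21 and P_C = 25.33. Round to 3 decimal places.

At P_A = 3.2 and P_B = 19.21 and P_C = 25.33: Q_A = 1996.831.
∂Q_A/∂P_B = 13.2.
ε = (∂Q_A/∂P_B)(P_B/Q_A) = 13.2 × (19.21/1996.831) ≈ 0.127.

0.127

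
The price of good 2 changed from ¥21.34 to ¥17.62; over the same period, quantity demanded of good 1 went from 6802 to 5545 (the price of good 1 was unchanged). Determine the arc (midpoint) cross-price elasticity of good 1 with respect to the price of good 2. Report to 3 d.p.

1.066

ΔQ_1 = 5545 − 6802 = -1257; ΔP_2 = 17.62 − 21.34 = -3.72.
Midpoints: Q̄_1 = 6173.5, P̄_2 = 19.48.
ε = (ΔQ_1/Q̄_1)/(ΔP_2/P̄_2) = (-1257/6173.5)/(-3.72/19.48) ≈ 1.066.
ε > 0: good 1 and good 2 are substitutes.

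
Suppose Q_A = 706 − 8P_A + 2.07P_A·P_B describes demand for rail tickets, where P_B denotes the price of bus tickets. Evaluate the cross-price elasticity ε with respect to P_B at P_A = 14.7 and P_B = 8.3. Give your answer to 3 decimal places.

0.300

At P_A = 14.7 and P_B = 8.3: Q_A = 840.961.
∂Q_A/∂P_B = 2.07P_A = 2.07(14.7) = 30.4290.
ε = (∂Q_A/∂P_B)(P_B/Q_A) = 30.4290 × (8.3/840.961) ≈ 0.300.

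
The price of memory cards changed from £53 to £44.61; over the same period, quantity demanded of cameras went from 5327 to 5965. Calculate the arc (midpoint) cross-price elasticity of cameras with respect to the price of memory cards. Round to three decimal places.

ΔQ_A = 5965 − 5327 = 638; ΔP_B = 44.61 − 53 = -8.39.
Midpoints: Q̄_A = 5646.0, P̄_B = 48.80.
ε = (ΔQ_A/Q̄_A)/(ΔP_B/P̄_B) = (638/5646.0)/(-8.39/48.80) ≈ -0.657.

-0.657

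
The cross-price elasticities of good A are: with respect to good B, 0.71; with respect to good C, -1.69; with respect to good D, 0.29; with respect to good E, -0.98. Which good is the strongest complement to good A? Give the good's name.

Complements have ε < 0. The most negative value is -1.69 (good C).

good C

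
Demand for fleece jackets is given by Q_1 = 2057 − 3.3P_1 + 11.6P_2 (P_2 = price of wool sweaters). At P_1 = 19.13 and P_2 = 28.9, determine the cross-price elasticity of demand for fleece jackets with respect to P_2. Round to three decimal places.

0.144

At P_1 = 19.13 and P_2 = 28.9: Q_1 = 2329.111.
∂Q_1/∂P_2 = 11.6.
ε = (∂Q_1/∂P_2)(P_2/Q_1) = 11.6 × (28.9/2329.111) ≈ 0.144.
Since ε > 0, fleece jackets and wool sweaters are substitutes.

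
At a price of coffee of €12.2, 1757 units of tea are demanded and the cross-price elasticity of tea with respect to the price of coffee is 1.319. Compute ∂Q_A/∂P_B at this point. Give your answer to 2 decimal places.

ε = (∂Q_A/∂P_B)·(P_B/Q_A) ⇒ ∂Q_A/∂P_B = ε·Q_A/P_B = 1.319 × 1757/12.2 ≈ 189.96.

189.96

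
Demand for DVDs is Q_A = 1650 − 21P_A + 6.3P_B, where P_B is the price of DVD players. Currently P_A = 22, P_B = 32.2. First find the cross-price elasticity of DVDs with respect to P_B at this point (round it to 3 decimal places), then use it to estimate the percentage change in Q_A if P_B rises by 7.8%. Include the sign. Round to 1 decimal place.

1.1%

At P_A = 22, P_B = 32.2: Q_A = 1390.86.
∂Q_A/∂P_B = 6.3.
ε = (∂Q_A/∂P_B)(P_B/Q_A) = 6.3000 × 32.2/1390.86 ≈ 0.146.
%ΔQ_A ≈ ε × %ΔP_B = 0.146 × (7.8%) = 1.1%.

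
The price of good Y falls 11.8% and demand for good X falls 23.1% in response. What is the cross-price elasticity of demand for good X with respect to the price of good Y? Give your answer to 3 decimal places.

1.958

ε = (%ΔQ of good X) / (%ΔP of good Y) = (-23.1%) / (-11.8%) ≈ 1.958.
Positive cross-price elasticity: substitutes.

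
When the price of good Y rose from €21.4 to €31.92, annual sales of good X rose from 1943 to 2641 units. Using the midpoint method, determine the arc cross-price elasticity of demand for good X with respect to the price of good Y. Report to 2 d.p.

0.77

ΔQ_X = 2641 − 1943 = 698; ΔP_Y = 31.92 − 21.4 = 10.52.
Midpoints: Q̄_X = 2292.0, P̄_Y = 26.66.
ε = (ΔQ_X/Q̄_X)/(ΔP_Y/P̄_Y) = (698/2292.0)/(10.52/26.66) ≈ 0.77.
ε > 0: good X and good Y are substitutes.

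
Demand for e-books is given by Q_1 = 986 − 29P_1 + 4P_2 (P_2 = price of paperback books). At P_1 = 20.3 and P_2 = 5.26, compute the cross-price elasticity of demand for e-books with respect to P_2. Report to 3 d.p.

At P_1 = 20.3 and P_2 = 5.26: Q_1 = 418.34.
∂Q_1/∂P_2 = 4.
ε = (∂Q_1/∂P_2)(P_2/Q_1) = 4 × (5.26/418.34) ≈ 0.050.
Since ε > 0, e-books and paperback books are substitutes.

0.050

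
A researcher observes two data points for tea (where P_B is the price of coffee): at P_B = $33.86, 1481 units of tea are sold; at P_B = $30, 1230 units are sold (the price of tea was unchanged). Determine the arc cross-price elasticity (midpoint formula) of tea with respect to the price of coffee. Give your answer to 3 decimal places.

1.532

ΔQ_A = 1230 − 1481 = -251; ΔP_B = 30 − 33.86 = -3.86.
Midpoints: Q̄_A = 1355.5, P̄_B = 31.93.
ε = (ΔQ_A/Q̄_A)/(ΔP_B/P̄_B) = (-251/1355.5)/(-3.86/31.93) ≈ 1.532.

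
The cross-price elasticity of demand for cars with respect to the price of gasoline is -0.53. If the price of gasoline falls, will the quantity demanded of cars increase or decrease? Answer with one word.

increase

ε < 0 and the price of gasoline falls, so the quantity of cars moves in the opposite direction: it increases.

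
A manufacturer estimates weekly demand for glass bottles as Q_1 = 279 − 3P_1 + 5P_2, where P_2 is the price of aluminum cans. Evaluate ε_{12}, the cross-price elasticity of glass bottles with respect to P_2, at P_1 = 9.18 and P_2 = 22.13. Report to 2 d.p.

At P_1 = 9.18 and P_2 = 22.13: Q_1 = 362.11.
∂Q_1/∂P_2 = 5.
ε = (∂Q_1/∂P_2)(P_2/Q_1) = 5 × (22.13/362.11) ≈ 0.31.

0.31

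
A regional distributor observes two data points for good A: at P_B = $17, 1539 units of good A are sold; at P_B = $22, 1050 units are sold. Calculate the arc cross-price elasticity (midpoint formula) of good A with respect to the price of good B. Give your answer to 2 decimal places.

ΔQ_A = 1050 − 1539 = -489; ΔP_B = 22 − 17 = 5.
Midpoints: Q̄_A = 1294.5, P̄_B = 19.50.
ε = (ΔQ_A/Q̄_A)/(ΔP_B/P̄_B) = (-489/1294.5)/(5/19.50) ≈ -1.47.

-1.47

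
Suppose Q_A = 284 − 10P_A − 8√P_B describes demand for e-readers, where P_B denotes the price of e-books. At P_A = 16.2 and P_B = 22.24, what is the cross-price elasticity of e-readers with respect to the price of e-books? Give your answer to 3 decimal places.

At P_A = 16.2 and P_B = 22.24: Q_A = 84.273.
∂Q_A/∂P_B = -8/(2√P_B) = -8/(2√22.24) = -0.8482.
ε = (∂Q_A/∂P_B)(P_B/Q_A) = -0.8482 × (22.24/84.273) ≈ -0.224.
ε < 0: complements.

-0.224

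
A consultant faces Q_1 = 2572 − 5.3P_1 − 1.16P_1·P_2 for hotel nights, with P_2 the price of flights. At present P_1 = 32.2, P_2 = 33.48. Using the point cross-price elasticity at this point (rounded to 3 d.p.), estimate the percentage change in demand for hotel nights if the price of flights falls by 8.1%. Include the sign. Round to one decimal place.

At P_1 = 32.2, P_2 = 33.48: Q_1 = 1150.795.
∂Q_1/∂P_2 = -1.16P_1 = -37.3520.
ε = (∂Q_1/∂P_2)(P_2/Q_1) = -37.3520 × 33.48/1150.795 ≈ -1.087.
%ΔQ_1 ≈ ε × %ΔP_2 = -1.087 × (-8.1%) = 8.8%.

8.8%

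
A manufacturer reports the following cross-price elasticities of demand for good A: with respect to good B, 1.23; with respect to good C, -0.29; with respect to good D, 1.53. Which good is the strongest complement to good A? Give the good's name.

good C

Complements have ε < 0. The most negative value is -0.29 (good C).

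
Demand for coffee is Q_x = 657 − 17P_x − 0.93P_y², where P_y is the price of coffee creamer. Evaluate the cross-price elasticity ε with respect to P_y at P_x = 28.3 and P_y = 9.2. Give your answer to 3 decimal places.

At P_x = 28.3 and P_y = 9.2: Q_x = 97.185.
∂Q_x/∂P_y = -1.86P_y = -1.86(9.2) = -17.1120.
ε = (∂Q_x/∂P_y)(P_y/Q_x) = -17.1120 × (9.2/97.185) ≈ -1.620.

-1.620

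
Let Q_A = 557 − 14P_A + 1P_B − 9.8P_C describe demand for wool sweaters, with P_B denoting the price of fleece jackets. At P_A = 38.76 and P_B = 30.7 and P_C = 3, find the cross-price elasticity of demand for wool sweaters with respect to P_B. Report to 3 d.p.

1.960

At P_A = 38.76 and P_B = 30.7 and P_C = 3: Q_A = 15.66.
∂Q_A/∂P_B = 1.
ε = (∂Q_A/∂P_B)(P_B/Q_A) = 1 × (30.7/15.66) ≈ 1.960.
Since ε > 0, wool sweaters and fleece jackets are substitutes.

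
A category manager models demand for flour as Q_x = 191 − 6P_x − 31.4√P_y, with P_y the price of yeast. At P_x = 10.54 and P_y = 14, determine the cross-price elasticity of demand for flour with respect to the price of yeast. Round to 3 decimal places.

At P_x = 10.54 and P_y = 14: Q_x = 10.272.
∂Q_x/∂P_y = -31.4/(2√P_y) = -31.4/(2√14) = -4.1960.
ε = (∂Q_x/∂P_y)(P_y/Q_x) = -4.1960 × (14/10.272) ≈ -5.719.

-5.719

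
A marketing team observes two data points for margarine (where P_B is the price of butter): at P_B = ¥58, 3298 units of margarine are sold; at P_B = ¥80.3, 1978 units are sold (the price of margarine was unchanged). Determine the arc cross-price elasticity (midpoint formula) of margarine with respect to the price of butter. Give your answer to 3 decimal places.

ΔQ_A = 1978 − 3298 = -1320; ΔP_B = 80.3 − 58 = 22.3.
Midpoints: Q̄_A = 2638.0, P̄_B = 69.15.
ε = (ΔQ_A/Q̄_A)/(ΔP_B/P̄_B) = (-1320/2638.0)/(22.3/69.15) ≈ -1.552.
ε < 0: margarine and butter are complements.

-1.552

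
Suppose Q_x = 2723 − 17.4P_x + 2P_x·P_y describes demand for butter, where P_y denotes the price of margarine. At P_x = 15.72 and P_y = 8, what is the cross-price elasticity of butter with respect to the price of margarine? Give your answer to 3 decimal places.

At P_x = 15.72 and P_y = 8: Q_x = 2700.992.
∂Q_x/∂P_y = 2P_x = 2(15.72) = 31.4400.
ε = (∂Q_x/∂P_y)(P_y/Q_x) = 31.4400 × (8/2700.992) ≈ 0.093.
ε > 0: substitutes.

0.093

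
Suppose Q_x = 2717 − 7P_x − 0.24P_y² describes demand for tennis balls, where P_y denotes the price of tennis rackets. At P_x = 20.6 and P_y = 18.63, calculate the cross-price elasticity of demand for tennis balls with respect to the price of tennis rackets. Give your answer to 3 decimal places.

At P_x = 20.6 and P_y = 18.63: Q_x = 2489.502.
∂Q_x/∂P_y = -0.48P_y = -0.48(18.63) = -8.9424.
ε = (∂Q_x/∂P_y)(P_y/Q_x) = -8.9424 × (18.63/2489.502) ≈ -0.067.

-0.067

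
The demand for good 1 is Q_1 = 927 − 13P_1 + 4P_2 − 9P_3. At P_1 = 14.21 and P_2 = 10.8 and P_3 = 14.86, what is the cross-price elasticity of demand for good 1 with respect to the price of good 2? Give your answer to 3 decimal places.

0.066

At P_1 = 14.21 and P_2 = 10.8 and P_3 = 14.86: Q_1 = 651.73.
∂Q_1/∂P_2 = 4.
ε = (∂Q_1/∂P_2)(P_2/Q_1) = 4 × (10.8/651.73) ≈ 0.066.
Since ε > 0, good 1 and good 2 are substitutes.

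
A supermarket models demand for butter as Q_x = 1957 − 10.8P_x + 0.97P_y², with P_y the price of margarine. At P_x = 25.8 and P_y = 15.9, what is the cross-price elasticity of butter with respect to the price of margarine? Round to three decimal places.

0.255

At P_x = 25.8 and P_y = 15.9: Q_x = 1923.586.
∂Q_x/∂P_y = 1.94P_y = 1.94(15.9) = 30.8460.
ε = (∂Q_x/∂P_y)(P_y/Q_x) = 30.8460 × (15.9/1923.586) ≈ 0.255.
ε > 0: substitutes.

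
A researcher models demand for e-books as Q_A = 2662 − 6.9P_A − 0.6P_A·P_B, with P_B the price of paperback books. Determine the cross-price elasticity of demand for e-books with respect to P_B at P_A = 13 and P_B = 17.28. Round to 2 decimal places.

At P_A = 13 and P_B = 17.28: Q_A = 2437.516.
∂Q_A/∂P_B = -0.6P_A = -0.6(13) = -7.8000.
ε = (∂Q_A/∂P_B)(P_B/Q_A) = -7.8000 × (17.28/2437.516) ≈ -0.06.

-0.06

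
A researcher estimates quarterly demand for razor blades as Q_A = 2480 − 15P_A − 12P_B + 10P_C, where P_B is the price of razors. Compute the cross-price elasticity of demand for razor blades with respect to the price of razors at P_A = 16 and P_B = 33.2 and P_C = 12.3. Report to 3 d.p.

-0.203

At P_A = 16 and P_B = 33.2 and P_C = 12.3: Q_A = 1964.6.
∂Q_A/∂P_B = -12.
ε = (∂Q_A/∂P_B)(P_B/Q_A) = -12 × (33.2/1964.6) ≈ -0.203.
Since ε < 0, razor blades and razors are complements.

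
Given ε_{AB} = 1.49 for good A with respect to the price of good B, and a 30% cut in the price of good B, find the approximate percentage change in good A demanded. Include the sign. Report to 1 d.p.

-44.7%

%ΔQ ≈ ε × %ΔP of good B = 1.49 × (-30%) = -44.7%.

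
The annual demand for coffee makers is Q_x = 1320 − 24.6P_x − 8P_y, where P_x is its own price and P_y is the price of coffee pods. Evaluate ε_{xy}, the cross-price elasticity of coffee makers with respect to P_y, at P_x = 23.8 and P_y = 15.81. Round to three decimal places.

At P_x = 23.8 and P_y = 15.81: Q_x = 608.04.
∂Q_x/∂P_y = -8.
ε = (∂Q_x/∂P_y)(P_y/Q_x) = -8 × (15.81/608.04) ≈ -0.208.
Since ε < 0, coffee makers and coffee pods are complements.

-0.208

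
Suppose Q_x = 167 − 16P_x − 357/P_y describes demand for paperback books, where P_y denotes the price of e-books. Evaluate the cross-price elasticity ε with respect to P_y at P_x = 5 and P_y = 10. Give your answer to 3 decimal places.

At P_x = 5 and P_y = 10: Q_x = 51.3.
∂Q_x/∂P_y = 357/P_y² = 3.5700.
ε = (∂Q_x/∂P_y)(P_y/Q_x) = 3.5700 × (10/51.3) ≈ 0.696.

0.696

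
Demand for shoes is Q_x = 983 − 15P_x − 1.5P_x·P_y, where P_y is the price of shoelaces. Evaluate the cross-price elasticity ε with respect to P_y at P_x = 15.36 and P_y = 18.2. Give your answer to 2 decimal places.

-1.26

At P_x = 15.36 and P_y = 18.2: Q_x = 333.272.
∂Q_x/∂P_y = -1.5P_x = -1.5(15.36) = -23.0400.
ε = (∂Q_x/∂P_y)(P_y/Q_x) = -23.0400 × (18.2/333.272) ≈ -1.26.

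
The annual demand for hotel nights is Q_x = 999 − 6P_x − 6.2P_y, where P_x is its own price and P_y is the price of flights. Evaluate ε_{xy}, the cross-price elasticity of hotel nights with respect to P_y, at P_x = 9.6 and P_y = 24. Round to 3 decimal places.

At P_x = 9.6 and P_y = 24: Q_x = 792.6.
∂Q_x/∂P_y = -6.2.
ε = (∂Q_x/∂P_y)(P_y/Q_x) = -6.2 × (24/792.6) ≈ -0.188.

-0.188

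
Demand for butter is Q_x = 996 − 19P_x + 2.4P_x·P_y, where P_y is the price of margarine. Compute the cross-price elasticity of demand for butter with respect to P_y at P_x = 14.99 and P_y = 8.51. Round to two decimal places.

0.30

At P_x = 14.99 and P_y = 8.51: Q_x = 1017.346.
∂Q_x/∂P_y = 2.4P_x = 2.4(14.99) = 35.9760.
ε = (∂Q_x/∂P_y)(P_y/Q_x) = 35.9760 × (8.51/1017.346) ≈ 0.30.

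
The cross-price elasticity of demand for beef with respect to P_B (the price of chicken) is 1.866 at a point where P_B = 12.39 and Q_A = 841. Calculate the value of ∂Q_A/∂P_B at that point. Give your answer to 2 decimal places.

ε = (∂Q_A/∂P_B)·(P_B/Q_A) ⇒ ∂Q_A/∂P_B = ε·Q_A/P_B = 1.866 × 841/12.39 ≈ 126.66.

126.66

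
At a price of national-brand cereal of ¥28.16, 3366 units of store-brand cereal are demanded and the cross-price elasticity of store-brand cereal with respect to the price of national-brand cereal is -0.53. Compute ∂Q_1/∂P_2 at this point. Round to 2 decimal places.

-63.35

ε = (∂Q_1/∂P_2)·(P_2/Q_1) ⇒ ∂Q_1/∂P_2 = ε·Q_1/P_2 = -0.53 × 3366/28.16 ≈ -63.35.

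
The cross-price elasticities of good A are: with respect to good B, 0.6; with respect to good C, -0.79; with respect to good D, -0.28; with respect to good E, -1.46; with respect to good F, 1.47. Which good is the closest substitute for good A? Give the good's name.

good F

Substitutes have ε > 0. Among the positive values, 1.47 (good F) is largest.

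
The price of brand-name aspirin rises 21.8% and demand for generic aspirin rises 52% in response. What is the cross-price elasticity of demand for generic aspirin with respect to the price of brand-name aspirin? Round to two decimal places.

2.39

ε = (%ΔQ of generic aspirin) / (%ΔP of brand-name aspirin) = (52%) / (21.8%) ≈ 2.39.
Positive cross-price elasticity: substitutes.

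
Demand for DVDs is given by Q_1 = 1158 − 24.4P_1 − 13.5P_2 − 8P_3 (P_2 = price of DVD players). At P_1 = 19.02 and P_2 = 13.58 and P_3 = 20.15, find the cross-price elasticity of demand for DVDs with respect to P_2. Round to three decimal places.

At P_1 = 19.02 and P_2 = 13.58 and P_3 = 20.15: Q_1 = 349.382.
∂Q_1/∂P_2 = -13.5.
ε = (∂Q_1/∂P_2)(P_2/Q_1) = -13.5 × (13.58/349.382) ≈ -0.525.
Since ε < 0, DVDs and DVD players are complements.

-0.525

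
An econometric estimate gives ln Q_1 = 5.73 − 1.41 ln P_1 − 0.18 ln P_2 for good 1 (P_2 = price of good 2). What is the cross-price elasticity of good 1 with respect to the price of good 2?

-0.18

In a log-linear (constant-elasticity) demand function, the coefficient on ln P_2 is the cross-price elasticity.
ε = -0.18. Negative, so good 1 and good 2 are complements.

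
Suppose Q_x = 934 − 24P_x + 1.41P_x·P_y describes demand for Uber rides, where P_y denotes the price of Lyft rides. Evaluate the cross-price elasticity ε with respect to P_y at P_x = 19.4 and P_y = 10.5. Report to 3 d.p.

0.380

At P_x = 19.4 and P_y = 10.5: Q_x = 755.617.
∂Q_x/∂P_y = 1.41P_x = 1.41(19.4) = 27.3540.
ε = (∂Q_x/∂P_y)(P_y/Q_x) = 27.3540 × (10.5/755.617) ≈ 0.380.
ε > 0: substitutes.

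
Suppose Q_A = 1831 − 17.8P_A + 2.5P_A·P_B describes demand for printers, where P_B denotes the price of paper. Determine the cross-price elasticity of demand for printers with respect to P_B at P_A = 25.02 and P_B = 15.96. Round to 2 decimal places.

0.42

At P_A = 25.02 and P_B = 15.96: Q_A = 2383.942.
∂Q_A/∂P_B = 2.5P_A = 2.5(25.02) = 62.5500.
ε = (∂Q_A/∂P_B)(P_B/Q_A) = 62.5500 × (15.96/2383.942) ≈ 0.42.
ε > 0: substitutes.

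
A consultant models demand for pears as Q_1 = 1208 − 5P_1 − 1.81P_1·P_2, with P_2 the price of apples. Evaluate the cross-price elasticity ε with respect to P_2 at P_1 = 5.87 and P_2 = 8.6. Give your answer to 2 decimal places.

At P_1 = 5.87 and P_2 = 8.6: Q_1 = 1087.278.
∂Q_1/∂P_2 = -1.81P_1 = -1.81(5.87) = -10.6247.
ε = (∂Q_1/∂P_2)(P_2/Q_1) = -10.6247 × (8.6/1087.278) ≈ -0.08.

-0.08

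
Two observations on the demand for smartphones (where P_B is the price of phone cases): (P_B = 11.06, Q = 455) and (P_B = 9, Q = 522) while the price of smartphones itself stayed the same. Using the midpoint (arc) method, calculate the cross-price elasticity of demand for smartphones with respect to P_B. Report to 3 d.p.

ΔQ_A = 522 − 455 = 67; ΔP_B = 9 − 11.06 = -2.06.
Midpoints: Q̄_A = 488.5, P̄_B = 10.03.
ε = (ΔQ_A/Q̄_A)/(ΔP_B/P̄_B) = (67/488.5)/(-2.06/10.03) ≈ -0.668.
ε < 0: smartphones and phone cases are complements.

-0.668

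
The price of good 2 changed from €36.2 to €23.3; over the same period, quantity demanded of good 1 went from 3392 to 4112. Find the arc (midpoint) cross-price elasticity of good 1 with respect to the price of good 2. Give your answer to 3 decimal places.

ΔQ_1 = 4112 − 3392 = 720; ΔP_2 = 23.3 − 36.2 = -12.9.
Midpoints: Q̄_1 = 3752.0, P̄_2 = 29.75.
ε = (ΔQ_1/Q̄_1)/(ΔP_2/P̄_2) = (720/3752.0)/(-12.9/29.75) ≈ -0.443.

-0.443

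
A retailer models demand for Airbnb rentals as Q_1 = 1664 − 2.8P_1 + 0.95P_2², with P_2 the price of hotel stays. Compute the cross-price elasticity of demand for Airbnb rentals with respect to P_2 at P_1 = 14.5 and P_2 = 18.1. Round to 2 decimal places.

0.32

At P_1 = 14.5 and P_2 = 18.1: Q_1 = 1934.630.
∂Q_1/∂P_2 = 1.9P_2 = 1.9(18.1) = 34.3900.
ε = (∂Q_1/∂P_2)(P_2/Q_1) = 34.3900 × (18.1/1934.630) ≈ 0.32.
ε > 0: substitutes.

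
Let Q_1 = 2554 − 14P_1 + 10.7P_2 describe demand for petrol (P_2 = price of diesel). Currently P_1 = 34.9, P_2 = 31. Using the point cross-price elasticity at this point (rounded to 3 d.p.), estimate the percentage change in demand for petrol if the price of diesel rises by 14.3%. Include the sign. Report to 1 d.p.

At P_1 = 34.9, P_2 = 31: Q_1 = 2397.1.
∂Q_1/∂P_2 = 10.7.
ε = (∂Q_1/∂P_2)(P_2/Q_1) = 10.7000 × 31/2397.1 ≈ 0.138.
%ΔQ_1 ≈ ε × %ΔP_2 = 0.138 × (14.3%) = 2.0%.

2.0%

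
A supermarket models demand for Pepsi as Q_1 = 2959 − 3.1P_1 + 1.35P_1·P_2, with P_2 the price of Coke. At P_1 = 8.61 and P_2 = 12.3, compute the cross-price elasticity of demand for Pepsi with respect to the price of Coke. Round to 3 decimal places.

0.046

At P_1 = 8.61 and P_2 = 12.3: Q_1 = 3075.278.
∂Q_1/∂P_2 = 1.35P_1 = 1.35(8.61) = 11.6235.
ε = (∂Q_1/∂P_2)(P_2/Q_1) = 11.6235 × (12.3/3075.278) ≈ 0.046.
ε > 0: substitutes.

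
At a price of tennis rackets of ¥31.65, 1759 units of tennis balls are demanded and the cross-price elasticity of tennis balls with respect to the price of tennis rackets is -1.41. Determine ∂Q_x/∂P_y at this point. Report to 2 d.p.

ε = (∂Q_x/∂P_y)·(P_y/Q_x) ⇒ ∂Q_x/∂P_y = ε·Q_x/P_y = -1.41 × 1759/31.65 ≈ -78.36.

-78.36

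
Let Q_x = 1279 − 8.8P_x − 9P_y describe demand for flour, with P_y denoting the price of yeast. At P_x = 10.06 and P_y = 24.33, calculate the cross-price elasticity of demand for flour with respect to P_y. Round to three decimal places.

At P_x = 10.06 and P_y = 24.33: Q_x = 971.502.
∂Q_x/∂P_y = -9.
ε = (∂Q_x/∂P_y)(P_y/Q_x) = -9 × (24.33/971.502) ≈ -0.225.

-0.225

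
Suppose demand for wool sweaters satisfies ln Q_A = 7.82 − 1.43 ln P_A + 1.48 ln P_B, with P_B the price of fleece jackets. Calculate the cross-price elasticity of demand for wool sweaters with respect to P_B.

In a log-linear (constant-elasticity) demand function, the coefficient on ln P_B is the cross-price elasticity.
ε = 1.48. Positive, so wool sweaters and fleece jackets are substitutes.

1.48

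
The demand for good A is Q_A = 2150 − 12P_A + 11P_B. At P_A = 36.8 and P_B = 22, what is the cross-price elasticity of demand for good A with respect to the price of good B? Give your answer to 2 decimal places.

At P_A = 36.8 and P_B = 22: Q_A = 1950.4.
∂Q_A/∂P_B = 11.
ε = (∂Q_A/∂P_B)(P_B/Q_A) = 11 × (22/1950.4) ≈ 0.12.

0.12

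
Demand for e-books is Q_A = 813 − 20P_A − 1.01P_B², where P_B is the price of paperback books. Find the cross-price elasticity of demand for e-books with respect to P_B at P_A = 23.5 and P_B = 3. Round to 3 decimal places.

-0.054

At P_A = 23.5 and P_B = 3: Q_A = 333.91.
∂Q_A/∂P_B = -2.02P_B = -2.02(3) = -6.0600.
ε = (∂Q_A/∂P_B)(P_B/Q_A) = -6.0600 × (3/333.91) ≈ -0.054.
ε < 0: complements.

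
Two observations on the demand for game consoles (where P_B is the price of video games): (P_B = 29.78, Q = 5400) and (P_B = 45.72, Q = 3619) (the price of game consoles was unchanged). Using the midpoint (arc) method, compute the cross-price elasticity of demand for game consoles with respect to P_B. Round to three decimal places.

-0.935

ΔQ_A = 3619 − 5400 = -1781; ΔP_B = 45.72 − 29.78 = 15.94.
Midpoints: Q̄_A = 4509.5, P̄_B = 37.75.
ε = (ΔQ_A/Q̄_A)/(ΔP_B/P̄_B) = (-1781/4509.5)/(15.94/37.75) ≈ -0.935.
ε < 0: game consoles and video games are complements.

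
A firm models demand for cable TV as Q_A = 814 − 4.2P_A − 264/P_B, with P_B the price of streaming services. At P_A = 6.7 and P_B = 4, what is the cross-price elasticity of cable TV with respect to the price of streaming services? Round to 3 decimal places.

At P_A = 6.7 and P_B = 4: Q_A = 719.86.
∂Q_A/∂P_B = 264/P_B² = 16.5000.
ε = (∂Q_A/∂P_B)(P_B/Q_A) = 16.5000 × (4/719.86) ≈ 0.092.

0.092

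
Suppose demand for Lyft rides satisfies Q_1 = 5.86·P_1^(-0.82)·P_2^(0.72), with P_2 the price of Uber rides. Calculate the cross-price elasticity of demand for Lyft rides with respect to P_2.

In a log-linear (constant-elasticity) demand function, the coefficient on the exponent of P_2 is the cross-price elasticity.
ε = 0.72. Positive, so Lyft rides and Uber rides are substitutes.

0.72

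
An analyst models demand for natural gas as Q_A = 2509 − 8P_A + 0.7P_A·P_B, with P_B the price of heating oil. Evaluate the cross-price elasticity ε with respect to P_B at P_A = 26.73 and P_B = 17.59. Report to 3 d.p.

0.125

At P_A = 26.73 and P_B = 17.59: Q_A = 2624.286.
∂Q_A/∂P_B = 0.7P_A = 0.7(26.73) = 18.7110.
ε = (∂Q_A/∂P_B)(P_B/Q_A) = 18.7110 × (17.59/2624.286) ≈ 0.125.
ε > 0: substitutes.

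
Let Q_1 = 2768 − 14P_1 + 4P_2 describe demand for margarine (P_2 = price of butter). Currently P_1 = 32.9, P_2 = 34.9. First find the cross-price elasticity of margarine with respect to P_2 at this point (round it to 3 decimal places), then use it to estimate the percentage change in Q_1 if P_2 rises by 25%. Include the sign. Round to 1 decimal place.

At P_1 = 32.9, P_2 = 34.9: Q_1 = 2447.
∂Q_1/∂P_2 = 4.
ε = (∂Q_1/∂P_2)(P_2/Q_1) = 4.0000 × 34.9/2447 ≈ 0.057.
%ΔQ_1 ≈ ε × %ΔP_2 = 0.057 × (25%) = 1.4%.

1.4%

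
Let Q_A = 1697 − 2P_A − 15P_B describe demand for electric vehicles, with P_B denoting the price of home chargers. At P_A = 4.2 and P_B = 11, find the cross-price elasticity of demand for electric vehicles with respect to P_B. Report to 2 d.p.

At P_A = 4.2 and P_B = 11: Q_A = 1523.6.
∂Q_A/∂P_B = -15.
ε = (∂Q_A/∂P_B)(P_B/Q_A) = -15 × (11/1523.6) ≈ -0.11.
Since ε < 0, electric vehicles and home chargers are complements.

-0.11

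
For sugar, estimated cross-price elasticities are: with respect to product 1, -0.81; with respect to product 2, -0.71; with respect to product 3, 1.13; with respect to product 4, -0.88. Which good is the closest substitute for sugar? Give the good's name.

Substitutes have ε > 0. Among the positive values, 1.13 (product 3) is largest.

product 3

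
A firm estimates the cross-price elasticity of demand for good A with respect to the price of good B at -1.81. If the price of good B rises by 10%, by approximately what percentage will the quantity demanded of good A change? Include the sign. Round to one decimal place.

-18.1%

%ΔQ ≈ ε × %ΔP of good B = -1.81 × (10%) = -18.1%.
Demand for good A falls by about 18.1%.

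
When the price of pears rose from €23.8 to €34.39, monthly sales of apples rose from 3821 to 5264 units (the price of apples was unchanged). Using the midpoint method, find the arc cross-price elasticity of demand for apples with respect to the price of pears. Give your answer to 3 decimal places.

ΔQ_A = 5264 − 3821 = 1443; ΔP_B = 34.39 − 23.8 = 10.59.
Midpoints: Q̄_A = 4542.5, P̄_B = 29.09.
ε = (ΔQ_A/Q̄_A)/(ΔP_B/P̄_B) = (1443/4542.5)/(10.59/29.09) ≈ 0.873.
ε > 0: apples and pears are substitutes.

0.873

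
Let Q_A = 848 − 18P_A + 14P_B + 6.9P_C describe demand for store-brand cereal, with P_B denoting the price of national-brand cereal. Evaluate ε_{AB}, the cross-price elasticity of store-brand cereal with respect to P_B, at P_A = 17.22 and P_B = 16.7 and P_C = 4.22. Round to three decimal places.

At P_A = 17.22 and P_B = 16.7 and P_C = 4.22: Q_A = 800.958.
∂Q_A/∂P_B = 14.
ε = (∂Q_A/∂P_B)(P_B/Q_A) = 14 × (16.7/800.958) ≈ 0.292.
Since ε > 0, store-brand cereal and national-brand cereal are substitutes.

0.292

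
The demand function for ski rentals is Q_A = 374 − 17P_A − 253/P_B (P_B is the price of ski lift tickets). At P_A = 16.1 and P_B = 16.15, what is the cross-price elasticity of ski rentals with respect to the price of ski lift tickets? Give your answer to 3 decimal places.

At P_A = 16.1 and P_B = 16.15: Q_A = 84.634.
∂Q_A/∂P_B = 253/P_B² = 0.9700.
ε = (∂Q_A/∂P_B)(P_B/Q_A) = 0.9700 × (16.15/84.634) ≈ 0.185.

0.185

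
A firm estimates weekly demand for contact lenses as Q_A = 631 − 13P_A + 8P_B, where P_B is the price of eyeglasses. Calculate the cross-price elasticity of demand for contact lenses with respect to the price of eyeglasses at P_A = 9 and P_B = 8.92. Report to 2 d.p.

At P_A = 9 and P_B = 8.92: Q_A = 585.36.
∂Q_A/∂P_B = 8.
ε = (∂Q_A/∂P_B)(P_B/Q_A) = 8 × (8.92/585.36) ≈ 0.12.
Since ε > 0, contact lenses and eyeglasses are substitutes.

0.12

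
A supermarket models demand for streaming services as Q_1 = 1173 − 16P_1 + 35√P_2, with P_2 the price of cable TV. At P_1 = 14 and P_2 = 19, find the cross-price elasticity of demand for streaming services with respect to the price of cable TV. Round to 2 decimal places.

0.07

At P_1 = 14 and P_2 = 19: Q_1 = 1101.561.
∂Q_1/∂P_2 = 35/(2√P_2) = 35/(2√19) = 4.0148.
ε = (∂Q_1/∂P_2)(P_2/Q_1) = 4.0148 × (19/1101.561) ≈ 0.07.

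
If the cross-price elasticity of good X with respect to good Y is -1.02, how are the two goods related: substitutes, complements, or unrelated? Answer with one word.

complements

ε = -1.02 < 0, so a higher price of good Y lowers demand for good X: complements.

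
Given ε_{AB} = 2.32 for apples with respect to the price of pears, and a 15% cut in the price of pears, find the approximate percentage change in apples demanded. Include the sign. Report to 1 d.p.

-34.8%

%ΔQ ≈ ε × %ΔP of pears = 2.32 × (-15%) = -34.8%.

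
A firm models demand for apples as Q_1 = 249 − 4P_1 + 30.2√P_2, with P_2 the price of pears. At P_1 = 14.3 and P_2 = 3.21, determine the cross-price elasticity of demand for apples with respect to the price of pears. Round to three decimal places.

0.110

At P_1 = 14.3 and P_2 = 3.21: Q_1 = 245.908.
∂Q_1/∂P_2 = 30.2/(2√P_2) = 30.2/(2√3.21) = 8.4280.
ε = (∂Q_1/∂P_2)(P_2/Q_1) = 8.4280 × (3.21/245.908) ≈ 0.110.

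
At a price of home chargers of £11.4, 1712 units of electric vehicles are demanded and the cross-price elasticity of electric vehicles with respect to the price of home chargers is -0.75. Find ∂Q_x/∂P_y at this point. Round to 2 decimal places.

ε = (∂Q_x/∂P_y)·(P_y/Q_x) ⇒ ∂Q_x/∂P_y = ε·Q_x/P_y = -0.75 × 1712/11.4 ≈ -112.63.

-112.63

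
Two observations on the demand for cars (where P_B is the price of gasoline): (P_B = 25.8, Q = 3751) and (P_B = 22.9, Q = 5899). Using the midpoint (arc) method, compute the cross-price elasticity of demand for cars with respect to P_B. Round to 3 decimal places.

ΔQ_A = 5899 − 3751 = 2148; ΔP_B = 22.9 − 25.8 = -2.9.
Midpoints: Q̄_A = 4825.0, P̄_B = 24.35.
ε = (ΔQ_A/Q̄_A)/(ΔP_B/P̄_B) = (2148/4825.0)/(-2.9/24.35) ≈ -3.738.

-3.738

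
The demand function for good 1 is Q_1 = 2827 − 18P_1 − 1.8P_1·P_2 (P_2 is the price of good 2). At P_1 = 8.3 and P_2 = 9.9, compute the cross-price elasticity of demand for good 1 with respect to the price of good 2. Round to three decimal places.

At P_1 = 8.3 and P_2 = 9.9: Q_1 = 2529.694.
∂Q_1/∂P_2 = -1.8P_1 = -1.8(8.3) = -14.9400.
ε = (∂Q_1/∂P_2)(P_2/Q_1) = -14.9400 × (9.9/2529.694) ≈ -0.058.

-0.058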